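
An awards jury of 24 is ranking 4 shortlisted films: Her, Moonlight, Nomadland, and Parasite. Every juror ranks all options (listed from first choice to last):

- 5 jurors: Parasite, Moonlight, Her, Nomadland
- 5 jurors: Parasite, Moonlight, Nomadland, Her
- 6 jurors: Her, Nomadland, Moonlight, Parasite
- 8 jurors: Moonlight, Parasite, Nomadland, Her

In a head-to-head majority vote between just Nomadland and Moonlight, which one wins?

Moonlight

Voters preferring Nomadland to Moonlight: 6; preferring Moonlight to Nomadland: 18.
Moonlight wins the head-to-head.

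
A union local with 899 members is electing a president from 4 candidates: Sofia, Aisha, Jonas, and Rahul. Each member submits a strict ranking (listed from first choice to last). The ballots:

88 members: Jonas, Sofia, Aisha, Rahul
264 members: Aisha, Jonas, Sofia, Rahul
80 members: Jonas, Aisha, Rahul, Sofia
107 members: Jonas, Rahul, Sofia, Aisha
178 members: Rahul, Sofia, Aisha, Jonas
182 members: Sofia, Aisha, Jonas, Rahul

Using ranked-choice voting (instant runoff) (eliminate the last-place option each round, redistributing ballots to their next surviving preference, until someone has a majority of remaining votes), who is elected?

Jonas

Round 1: Sofia 182, Aisha 264, Jonas 275, Rahul 178. Eliminate Rahul.
Round 2: Sofia 360, Aisha 264, Jonas 275. Eliminate Aisha.
Round 3: Sofia 360, Jonas 539. Jonas has a majority.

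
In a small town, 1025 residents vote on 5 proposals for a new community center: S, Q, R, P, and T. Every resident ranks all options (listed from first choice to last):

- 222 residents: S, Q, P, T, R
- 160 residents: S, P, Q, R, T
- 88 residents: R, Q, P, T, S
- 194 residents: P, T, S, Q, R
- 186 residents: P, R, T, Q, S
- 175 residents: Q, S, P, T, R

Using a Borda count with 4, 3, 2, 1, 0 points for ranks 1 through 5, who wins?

S: 222·4 + 160·4 + 88·0 + 194·2 + 186·0 + 175·3 = 2441
Q: 222·3 + 160·2 + 88·3 + 194·1 + 186·1 + 175·4 = 2330
R: 222·0 + 160·1 + 88·4 + 194·0 + 186·3 + 175·0 = 1070
P: 222·2 + 160·3 + 88·2 + 194·4 + 186·4 + 175·2 = 2970
T: 222·1 + 160·0 + 88·1 + 194·3 + 186·2 + 175·1 = 1439
P has the highest Borda score (2970).

P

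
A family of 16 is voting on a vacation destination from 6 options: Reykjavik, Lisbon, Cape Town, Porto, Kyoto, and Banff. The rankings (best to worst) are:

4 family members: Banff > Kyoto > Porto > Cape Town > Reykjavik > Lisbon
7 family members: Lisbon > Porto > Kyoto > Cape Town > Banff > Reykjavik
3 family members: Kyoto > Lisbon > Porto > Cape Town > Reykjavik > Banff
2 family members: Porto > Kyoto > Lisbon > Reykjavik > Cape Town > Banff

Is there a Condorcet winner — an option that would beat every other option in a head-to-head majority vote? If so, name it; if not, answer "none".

Checking pairwise contests:
Lisbon beats Reykjavik 12–4.
Kyoto beats Lisbon 9–7.
Lisbon beats Cape Town 12–4.
Lisbon beats Porto 10–6.
Porto beats Kyoto 9–7.
Lisbon beats Banff 12–4.
Every option loses at least one head-to-head, so there is no Condorcet winner.

none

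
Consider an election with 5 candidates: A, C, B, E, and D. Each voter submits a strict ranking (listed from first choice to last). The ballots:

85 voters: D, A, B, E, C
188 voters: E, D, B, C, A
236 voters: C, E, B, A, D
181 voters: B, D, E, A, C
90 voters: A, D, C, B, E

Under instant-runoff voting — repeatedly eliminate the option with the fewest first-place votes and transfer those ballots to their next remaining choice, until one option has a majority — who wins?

Round 1: A 90, C 236, B 181, E 188, D 85. Eliminate D.
Round 2: A 175, C 236, B 181, E 188. Eliminate A.
Round 3: C 326, B 266, E 188. Eliminate E.
Round 4: C 326, B 454. B has a majority.

B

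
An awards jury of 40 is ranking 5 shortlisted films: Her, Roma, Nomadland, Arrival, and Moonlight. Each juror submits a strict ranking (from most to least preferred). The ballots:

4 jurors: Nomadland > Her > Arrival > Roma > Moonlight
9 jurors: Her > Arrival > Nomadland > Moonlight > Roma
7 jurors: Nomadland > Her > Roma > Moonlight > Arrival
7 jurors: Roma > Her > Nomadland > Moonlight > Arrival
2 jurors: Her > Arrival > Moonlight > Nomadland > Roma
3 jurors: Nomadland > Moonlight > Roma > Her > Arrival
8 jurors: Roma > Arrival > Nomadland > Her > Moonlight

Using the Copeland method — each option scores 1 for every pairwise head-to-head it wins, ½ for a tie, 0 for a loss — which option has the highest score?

Her: beats Roma, Arrival, and Moonlight; loses to Nomadland → score 3.
Roma: beats Arrival and Moonlight; loses to Her and Nomadland → score 2.
Nomadland: beats Her, Roma, Arrival, and Moonlight → score 4.
Arrival: beats Moonlight; loses to Her, Roma, and Nomadland → score 1.
Moonlight: loses to Her, Roma, Nomadland, and Arrival → score 0.
Nomadland has the best pairwise record.

Nomadland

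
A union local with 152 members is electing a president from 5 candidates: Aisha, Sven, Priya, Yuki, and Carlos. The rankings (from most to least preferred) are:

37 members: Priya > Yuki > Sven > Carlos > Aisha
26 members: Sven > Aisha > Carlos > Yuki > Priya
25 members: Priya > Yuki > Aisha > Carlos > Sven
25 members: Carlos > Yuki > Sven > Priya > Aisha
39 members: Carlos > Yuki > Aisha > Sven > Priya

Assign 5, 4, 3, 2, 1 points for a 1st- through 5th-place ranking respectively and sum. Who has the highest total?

Yuki

Aisha: 37·1 + 26·4 + 25·3 + 25·1 + 39·3 = 358
Sven: 37·3 + 26·5 + 25·1 + 25·3 + 39·2 = 419
Priya: 37·5 + 26·1 + 25·5 + 25·2 + 39·1 = 425
Yuki: 37·4 + 26·2 + 25·4 + 25·4 + 39·4 = 556
Carlos: 37·2 + 26·3 + 25·2 + 25·5 + 39·5 = 522
Yuki has the highest Borda score (556).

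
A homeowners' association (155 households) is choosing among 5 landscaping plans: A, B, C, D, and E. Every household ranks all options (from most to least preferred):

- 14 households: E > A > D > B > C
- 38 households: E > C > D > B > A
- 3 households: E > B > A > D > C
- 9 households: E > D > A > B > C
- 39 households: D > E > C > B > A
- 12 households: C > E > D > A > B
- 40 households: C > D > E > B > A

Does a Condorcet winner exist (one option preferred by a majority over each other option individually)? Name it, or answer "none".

Checking pairwise contests:
B beats A 120–35.
C beats B 129–26.
E beats C 103–52.
C beats D 90–65.
D beats E 79–76.
Every option loses at least one head-to-head, so there is no Condorcet winner.

none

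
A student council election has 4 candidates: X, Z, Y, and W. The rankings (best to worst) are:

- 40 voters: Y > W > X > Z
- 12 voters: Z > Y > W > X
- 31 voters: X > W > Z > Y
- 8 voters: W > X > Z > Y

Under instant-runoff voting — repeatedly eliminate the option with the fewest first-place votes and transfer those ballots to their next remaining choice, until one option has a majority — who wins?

Round 1: X 31, Z 12, Y 40, W 8. Eliminate W.
Round 2: X 39, Z 12, Y 40. Eliminate Z.
Round 3: X 39, Y 52. Y has a majority.

Y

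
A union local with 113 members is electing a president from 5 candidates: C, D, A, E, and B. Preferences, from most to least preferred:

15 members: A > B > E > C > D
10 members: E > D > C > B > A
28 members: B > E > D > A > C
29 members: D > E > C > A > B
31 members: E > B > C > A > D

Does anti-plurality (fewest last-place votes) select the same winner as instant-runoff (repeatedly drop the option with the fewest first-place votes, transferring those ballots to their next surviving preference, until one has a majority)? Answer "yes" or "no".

yes

Anti-plurality — last-place votes: C 28, D 46, A 10, E 0, B 29. Winner: E.
Instant-runoff — R1 C 0, D 29, A 15, E 41, B 28 (C out); R2 D 29, A 15, E 41, B 28 (A out); R3 D 29, E 41, B 43 (D out); R4 E 70, B 43 (E winner). Winner: E.
The two methods agree.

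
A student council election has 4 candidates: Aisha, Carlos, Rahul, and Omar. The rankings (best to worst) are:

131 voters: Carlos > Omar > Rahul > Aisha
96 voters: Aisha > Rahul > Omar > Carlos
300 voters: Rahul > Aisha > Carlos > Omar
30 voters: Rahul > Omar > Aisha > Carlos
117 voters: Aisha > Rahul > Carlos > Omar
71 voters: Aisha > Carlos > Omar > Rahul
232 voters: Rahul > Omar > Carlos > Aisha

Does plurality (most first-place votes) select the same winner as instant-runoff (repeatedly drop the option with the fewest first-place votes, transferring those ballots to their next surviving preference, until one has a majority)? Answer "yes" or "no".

yes

Plurality — first-place votes: Aisha 284, Carlos 131, Rahul 562, Omar 0. Winner: Rahul.
Instant-runoff — R1 Aisha 284, Carlos 131, Rahul 562, Omar 0 (Rahul winner). Winner: Rahul.
The two methods agree.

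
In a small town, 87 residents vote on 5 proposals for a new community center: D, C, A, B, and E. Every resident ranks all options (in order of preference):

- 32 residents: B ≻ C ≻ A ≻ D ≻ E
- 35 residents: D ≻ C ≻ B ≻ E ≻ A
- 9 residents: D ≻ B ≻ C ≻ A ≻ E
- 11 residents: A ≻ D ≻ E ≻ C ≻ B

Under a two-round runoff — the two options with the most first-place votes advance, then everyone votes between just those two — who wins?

Round 1 first-place votes: D 44, C 0, A 11, B 32, E 0.
D and B advance.
Runoff: D is preferred to B by 55 voters; B by 32.
D wins the runoff.

D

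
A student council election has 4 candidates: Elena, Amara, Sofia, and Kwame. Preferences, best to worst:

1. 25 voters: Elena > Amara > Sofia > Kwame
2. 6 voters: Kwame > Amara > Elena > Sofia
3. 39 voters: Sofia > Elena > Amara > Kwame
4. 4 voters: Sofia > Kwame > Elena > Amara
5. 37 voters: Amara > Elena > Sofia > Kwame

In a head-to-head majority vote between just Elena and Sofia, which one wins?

Voters preferring Elena to Sofia: 68; preferring Sofia to Elena: 43.
Elena wins the head-to-head.

Elena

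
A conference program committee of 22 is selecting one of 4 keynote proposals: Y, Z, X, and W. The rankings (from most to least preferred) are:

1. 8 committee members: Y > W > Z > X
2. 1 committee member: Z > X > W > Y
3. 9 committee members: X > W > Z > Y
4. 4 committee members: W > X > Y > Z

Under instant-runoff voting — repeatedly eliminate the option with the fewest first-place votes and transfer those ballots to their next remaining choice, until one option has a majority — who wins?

Round 1: Y 8, Z 1, X 9, W 4. Eliminate Z.
Round 2: Y 8, X 10, W 4. Eliminate W.
Round 3: Y 8, X 14. X has a majority.

X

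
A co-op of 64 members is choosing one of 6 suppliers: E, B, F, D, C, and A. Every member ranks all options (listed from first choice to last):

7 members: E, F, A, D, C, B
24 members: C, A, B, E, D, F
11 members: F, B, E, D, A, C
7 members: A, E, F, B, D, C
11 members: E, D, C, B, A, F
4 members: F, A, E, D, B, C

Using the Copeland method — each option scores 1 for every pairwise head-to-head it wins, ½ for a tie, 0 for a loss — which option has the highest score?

E: beats F, D, and C; loses to B and A → score 3.
B: beats E, F, and D; loses to C and A → score 3.
F: loses to E, B, D, C, and A → score 0.
D: beats F and C; loses to E, B, and A → score 2.
C: beats B, F, and A; loses to E and D → score 3.
A: beats E, B, F, and D; loses to C → score 4.
A has the best pairwise record.

A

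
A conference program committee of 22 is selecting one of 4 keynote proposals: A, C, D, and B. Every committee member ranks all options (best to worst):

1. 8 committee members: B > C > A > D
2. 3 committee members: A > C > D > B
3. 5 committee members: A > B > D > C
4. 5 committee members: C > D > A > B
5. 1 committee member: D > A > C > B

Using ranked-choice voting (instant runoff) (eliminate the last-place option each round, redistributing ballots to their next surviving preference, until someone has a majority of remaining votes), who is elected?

A

Round 1: A 8, C 5, D 1, B 8. Eliminate D.
Round 2: A 9, C 5, B 8. Eliminate C.
Round 3: A 14, B 8. A has a majority.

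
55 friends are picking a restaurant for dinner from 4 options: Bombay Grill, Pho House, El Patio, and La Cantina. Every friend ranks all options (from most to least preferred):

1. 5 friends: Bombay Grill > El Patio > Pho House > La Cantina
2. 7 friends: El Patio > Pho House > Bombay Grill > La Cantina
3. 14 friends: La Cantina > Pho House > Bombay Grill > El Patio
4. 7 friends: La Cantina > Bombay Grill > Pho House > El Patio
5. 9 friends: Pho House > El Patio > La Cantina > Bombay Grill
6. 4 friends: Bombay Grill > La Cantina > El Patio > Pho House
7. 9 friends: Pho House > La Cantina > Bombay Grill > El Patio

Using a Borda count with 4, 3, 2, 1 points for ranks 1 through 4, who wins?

Bombay Grill: 5·4 + 7·2 + 14·2 + 7·3 + 9·1 + 4·4 + 9·2 = 126
Pho House: 5·2 + 7·3 + 14·3 + 7·2 + 9·4 + 4·1 + 9·4 = 163
El Patio: 5·3 + 7·4 + 14·1 + 7·1 + 9·3 + 4·2 + 9·1 = 108
La Cantina: 5·1 + 7·1 + 14·4 + 7·4 + 9·2 + 4·3 + 9·3 = 153
Pho House has the highest Borda score (163).

Pho House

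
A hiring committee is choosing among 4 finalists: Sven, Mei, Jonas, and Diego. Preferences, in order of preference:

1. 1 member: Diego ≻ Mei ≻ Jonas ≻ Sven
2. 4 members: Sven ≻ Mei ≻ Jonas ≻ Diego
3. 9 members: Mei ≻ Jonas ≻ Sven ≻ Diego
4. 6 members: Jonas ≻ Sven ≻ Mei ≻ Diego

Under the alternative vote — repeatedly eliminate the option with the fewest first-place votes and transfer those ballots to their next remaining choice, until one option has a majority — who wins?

Round 1: Sven 4, Mei 9, Jonas 6, Diego 1. Eliminate Diego.
Round 2: Sven 4, Mei 10, Jonas 6. Eliminate Sven.
Round 3: Mei 14, Jonas 6. Mei has a majority.

Mei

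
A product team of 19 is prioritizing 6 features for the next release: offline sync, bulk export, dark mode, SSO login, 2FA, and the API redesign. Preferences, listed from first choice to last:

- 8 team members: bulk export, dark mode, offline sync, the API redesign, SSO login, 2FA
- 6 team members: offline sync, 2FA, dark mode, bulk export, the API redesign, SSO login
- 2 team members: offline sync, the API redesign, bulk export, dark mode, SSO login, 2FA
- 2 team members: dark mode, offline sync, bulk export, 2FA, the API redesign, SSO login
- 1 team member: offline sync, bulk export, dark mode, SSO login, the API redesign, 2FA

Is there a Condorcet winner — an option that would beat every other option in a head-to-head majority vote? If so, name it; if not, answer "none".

Checking pairwise contests:
dark mode beats offline sync 10–9.
offline sync beats bulk export 11–8.
bulk export beats dark mode 11–8.
offline sync beats SSO login 19–0.
offline sync beats 2FA 19–0.
offline sync beats the API redesign 19–0.
Every option loses at least one head-to-head, so there is no Condorcet winner.

none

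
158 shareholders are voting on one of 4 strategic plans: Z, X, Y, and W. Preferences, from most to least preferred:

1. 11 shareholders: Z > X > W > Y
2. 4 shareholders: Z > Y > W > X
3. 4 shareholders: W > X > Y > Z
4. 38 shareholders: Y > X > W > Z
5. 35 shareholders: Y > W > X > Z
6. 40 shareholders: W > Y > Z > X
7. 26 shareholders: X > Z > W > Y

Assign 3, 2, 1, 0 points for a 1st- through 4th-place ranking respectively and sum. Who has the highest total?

Z: 11·3 + 4·3 + 4·0 + 38·0 + 35·0 + 40·1 + 26·2 = 137
X: 11·2 + 4·0 + 4·2 + 38·2 + 35·1 + 40·0 + 26·3 = 219
Y: 11·0 + 4·2 + 4·1 + 38·3 + 35·3 + 40·2 + 26·0 = 311
W: 11·1 + 4·1 + 4·3 + 38·1 + 35·2 + 40·3 + 26·1 = 281
Y has the highest Borda score (311).

Y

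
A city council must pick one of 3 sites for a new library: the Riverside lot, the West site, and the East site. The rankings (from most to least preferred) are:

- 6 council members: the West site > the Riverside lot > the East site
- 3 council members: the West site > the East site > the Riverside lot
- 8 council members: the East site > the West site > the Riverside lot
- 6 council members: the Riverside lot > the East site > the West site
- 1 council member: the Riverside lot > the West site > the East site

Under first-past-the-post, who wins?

the West site

First-place votes: the Riverside lot 7, the West site 9, the East site 8.
the West site has the most first-place votes.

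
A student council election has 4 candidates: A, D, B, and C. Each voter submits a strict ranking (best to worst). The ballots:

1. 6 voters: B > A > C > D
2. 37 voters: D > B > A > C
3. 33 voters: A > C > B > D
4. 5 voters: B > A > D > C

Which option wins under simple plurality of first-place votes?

D

First-place votes: A 33, D 37, B 11, C 0.
D has the most first-place votes.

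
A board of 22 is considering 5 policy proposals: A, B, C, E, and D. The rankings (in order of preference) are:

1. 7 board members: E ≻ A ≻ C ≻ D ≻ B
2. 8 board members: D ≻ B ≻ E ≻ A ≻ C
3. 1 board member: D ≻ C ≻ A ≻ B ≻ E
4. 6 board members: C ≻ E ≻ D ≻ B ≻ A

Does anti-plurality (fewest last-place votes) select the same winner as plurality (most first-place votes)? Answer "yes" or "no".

yes

Anti-plurality — last-place votes: A 6, B 7, C 8, E 1, D 0. Winner: D.
Plurality — first-place votes: A 0, B 0, C 6, E 7, D 9. Winner: D.
The two methods agree.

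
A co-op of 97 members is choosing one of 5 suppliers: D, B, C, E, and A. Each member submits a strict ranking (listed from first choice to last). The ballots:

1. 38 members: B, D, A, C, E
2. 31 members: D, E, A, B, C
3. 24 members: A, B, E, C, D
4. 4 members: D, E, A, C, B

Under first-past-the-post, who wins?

First-place votes: D 35, B 38, C 0, E 0, A 24.
B has the most first-place votes.

B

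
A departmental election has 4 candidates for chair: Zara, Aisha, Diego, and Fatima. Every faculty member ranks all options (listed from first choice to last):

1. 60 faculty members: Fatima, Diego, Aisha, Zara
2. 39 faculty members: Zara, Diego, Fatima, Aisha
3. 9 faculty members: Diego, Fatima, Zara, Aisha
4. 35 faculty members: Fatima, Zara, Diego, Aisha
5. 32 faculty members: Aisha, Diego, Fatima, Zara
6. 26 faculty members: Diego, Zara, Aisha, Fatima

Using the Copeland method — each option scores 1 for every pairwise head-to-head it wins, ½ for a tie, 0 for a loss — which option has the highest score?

Diego

Zara: beats Aisha; loses to Diego and Fatima → score 1.
Aisha: loses to Zara, Diego, and Fatima → score 0.
Diego: beats Zara, Aisha, and Fatima → score 3.
Fatima: beats Zara and Aisha; loses to Diego → score 2.
Diego has the best pairwise record.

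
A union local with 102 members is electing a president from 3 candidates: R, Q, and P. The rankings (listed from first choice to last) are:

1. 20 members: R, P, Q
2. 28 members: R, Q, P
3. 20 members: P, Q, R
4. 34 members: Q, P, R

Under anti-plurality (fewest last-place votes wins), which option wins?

Last-place votes: R 54, Q 20, P 28.
Q is ranked last by the fewest voters, so Q wins.

Q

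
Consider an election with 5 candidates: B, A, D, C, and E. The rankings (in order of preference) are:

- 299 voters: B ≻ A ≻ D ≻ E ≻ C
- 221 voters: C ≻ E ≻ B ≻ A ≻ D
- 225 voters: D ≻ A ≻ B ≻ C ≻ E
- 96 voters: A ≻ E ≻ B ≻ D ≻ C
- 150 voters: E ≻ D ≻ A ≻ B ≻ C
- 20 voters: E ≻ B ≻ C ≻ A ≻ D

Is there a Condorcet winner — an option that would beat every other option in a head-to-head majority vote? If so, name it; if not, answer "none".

B

B vs A: 540–471 for B.
B vs D: 636–375 for B.
B vs C: 790–221 for B.
B vs E: 524–487 for B.
B beats every other option head-to-head.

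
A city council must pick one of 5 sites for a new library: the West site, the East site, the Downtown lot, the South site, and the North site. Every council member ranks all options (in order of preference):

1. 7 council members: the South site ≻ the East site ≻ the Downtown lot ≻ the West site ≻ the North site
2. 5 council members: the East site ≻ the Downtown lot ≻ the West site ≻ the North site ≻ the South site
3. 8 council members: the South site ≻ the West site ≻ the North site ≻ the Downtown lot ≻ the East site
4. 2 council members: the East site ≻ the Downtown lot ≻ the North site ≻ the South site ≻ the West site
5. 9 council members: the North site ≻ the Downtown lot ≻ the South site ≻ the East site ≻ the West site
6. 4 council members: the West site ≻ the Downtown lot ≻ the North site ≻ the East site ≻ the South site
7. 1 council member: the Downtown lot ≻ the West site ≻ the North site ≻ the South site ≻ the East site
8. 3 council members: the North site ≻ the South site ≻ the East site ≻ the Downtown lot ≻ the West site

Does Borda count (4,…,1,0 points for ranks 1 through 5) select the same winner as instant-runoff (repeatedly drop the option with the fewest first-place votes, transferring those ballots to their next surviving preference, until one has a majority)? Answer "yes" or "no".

no

Borda — scores: the West site 60, the East site 68, the Downtown lot 89, the South site 90, the North site 83. Winner: the South site.
Instant-runoff — R1 the West site 4, the East site 7, the Downtown lot 1, the South site 15, the North site 12 (the Downtown lot out); R2 the West site 5, the East site 7, the South site 15, the North site 12 (the West site out); R3 the East site 7, the South site 15, the North site 17 (the East site out); R4 the South site 15, the North site 24 (the North site winner). Winner: the North site.
The two methods disagree.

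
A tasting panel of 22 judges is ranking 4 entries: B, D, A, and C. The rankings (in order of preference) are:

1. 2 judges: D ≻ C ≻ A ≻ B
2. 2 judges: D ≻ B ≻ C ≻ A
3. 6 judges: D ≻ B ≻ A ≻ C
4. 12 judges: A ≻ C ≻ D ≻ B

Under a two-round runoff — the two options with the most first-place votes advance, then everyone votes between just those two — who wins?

A

Round 1 first-place votes: B 0, D 10, A 12, C 0.
A and D advance.
Runoff: A is preferred to D by 12 voters; D by 10.
A wins the runoff.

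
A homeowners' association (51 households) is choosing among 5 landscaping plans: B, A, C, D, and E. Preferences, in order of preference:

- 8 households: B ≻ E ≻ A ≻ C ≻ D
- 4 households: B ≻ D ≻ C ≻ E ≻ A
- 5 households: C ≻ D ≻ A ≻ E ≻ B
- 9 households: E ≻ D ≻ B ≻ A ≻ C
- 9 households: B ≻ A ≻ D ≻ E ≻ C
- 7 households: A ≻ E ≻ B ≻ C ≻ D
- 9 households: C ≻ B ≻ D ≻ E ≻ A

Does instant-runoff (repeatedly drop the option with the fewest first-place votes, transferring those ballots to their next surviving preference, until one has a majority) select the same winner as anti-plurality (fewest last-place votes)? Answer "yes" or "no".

Instant-runoff — R1 B 21, A 7, C 14, D 0, E 9 (D out); R2 B 21, A 7, C 14, E 9 (A out); R3 B 21, C 14, E 16 (C out); R4 B 30, E 21 (B winner). Winner: B.
Anti-plurality — last-place votes: B 5, A 13, C 18, D 15, E 0. Winner: E.
The two methods disagree.

no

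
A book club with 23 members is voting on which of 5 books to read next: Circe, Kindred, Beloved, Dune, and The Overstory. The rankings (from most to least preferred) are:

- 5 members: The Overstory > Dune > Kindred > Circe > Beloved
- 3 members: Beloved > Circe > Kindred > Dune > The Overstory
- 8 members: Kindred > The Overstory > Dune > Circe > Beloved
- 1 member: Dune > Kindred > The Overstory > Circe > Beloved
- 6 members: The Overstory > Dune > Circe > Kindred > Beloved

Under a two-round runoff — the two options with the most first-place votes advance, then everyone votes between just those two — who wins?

Kindred

Round 1 first-place votes: Circe 0, Kindred 8, Beloved 3, Dune 1, The Overstory 11.
The Overstory and Kindred advance.
Runoff: The Overstory is preferred to Kindred by 11 voters; Kindred by 12.
Kindred wins the runoff.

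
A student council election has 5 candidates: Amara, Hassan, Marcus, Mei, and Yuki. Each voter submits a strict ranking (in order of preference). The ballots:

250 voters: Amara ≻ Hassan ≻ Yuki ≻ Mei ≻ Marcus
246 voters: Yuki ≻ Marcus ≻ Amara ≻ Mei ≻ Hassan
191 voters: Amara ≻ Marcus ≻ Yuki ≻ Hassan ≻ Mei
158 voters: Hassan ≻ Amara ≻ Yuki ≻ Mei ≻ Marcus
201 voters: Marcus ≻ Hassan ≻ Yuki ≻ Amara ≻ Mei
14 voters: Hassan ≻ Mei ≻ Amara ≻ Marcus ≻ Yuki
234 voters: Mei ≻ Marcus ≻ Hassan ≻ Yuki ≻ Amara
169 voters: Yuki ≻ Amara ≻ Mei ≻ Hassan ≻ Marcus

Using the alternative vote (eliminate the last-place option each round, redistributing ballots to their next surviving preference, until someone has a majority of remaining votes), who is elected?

Round 1: Amara 441, Hassan 172, Marcus 201, Mei 234, Yuki 415. Eliminate Hassan.
Round 2: Amara 599, Marcus 201, Mei 248, Yuki 415. Eliminate Marcus.
Round 3: Amara 599, Mei 248, Yuki 616. Eliminate Mei.
Round 4: Amara 613, Yuki 850. Yuki has a majority.

Yuki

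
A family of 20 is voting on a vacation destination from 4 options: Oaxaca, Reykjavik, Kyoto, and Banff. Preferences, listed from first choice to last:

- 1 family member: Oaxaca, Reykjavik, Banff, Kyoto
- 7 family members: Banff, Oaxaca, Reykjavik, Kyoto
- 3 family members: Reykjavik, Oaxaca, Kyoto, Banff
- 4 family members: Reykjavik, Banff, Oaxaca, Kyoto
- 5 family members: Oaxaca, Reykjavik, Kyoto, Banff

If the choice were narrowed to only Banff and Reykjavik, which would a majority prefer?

Reykjavik

Voters preferring Banff to Reykjavik: 7; preferring Reykjavik to Banff: 13.
Reykjavik wins the head-to-head.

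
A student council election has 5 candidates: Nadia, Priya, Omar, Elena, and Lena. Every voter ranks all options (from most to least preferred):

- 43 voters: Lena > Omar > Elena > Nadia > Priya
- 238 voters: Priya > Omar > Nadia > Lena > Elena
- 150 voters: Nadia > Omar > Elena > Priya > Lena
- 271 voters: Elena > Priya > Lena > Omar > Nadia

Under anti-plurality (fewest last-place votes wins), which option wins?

Omar

Last-place votes: Nadia 271, Priya 43, Omar 0, Elena 238, Lena 150.
Omar is ranked last by the fewest voters, so Omar wins.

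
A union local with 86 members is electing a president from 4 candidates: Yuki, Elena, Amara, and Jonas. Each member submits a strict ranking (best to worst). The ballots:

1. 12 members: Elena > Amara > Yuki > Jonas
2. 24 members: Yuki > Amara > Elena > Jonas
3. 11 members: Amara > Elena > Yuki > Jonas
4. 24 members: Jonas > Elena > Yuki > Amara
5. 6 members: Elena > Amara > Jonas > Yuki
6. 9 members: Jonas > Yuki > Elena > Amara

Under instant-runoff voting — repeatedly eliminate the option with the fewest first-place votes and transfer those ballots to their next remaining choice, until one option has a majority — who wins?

Elena

Round 1: Yuki 24, Elena 18, Amara 11, Jonas 33. Eliminate Amara.
Round 2: Yuki 24, Elena 29, Jonas 33. Eliminate Yuki.
Round 3: Elena 53, Jonas 33. Elena has a majority.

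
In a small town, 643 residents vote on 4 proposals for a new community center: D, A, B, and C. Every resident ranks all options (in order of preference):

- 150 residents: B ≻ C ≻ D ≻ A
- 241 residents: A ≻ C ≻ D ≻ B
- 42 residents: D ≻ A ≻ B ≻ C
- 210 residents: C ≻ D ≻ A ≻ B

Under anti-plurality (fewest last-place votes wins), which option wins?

Last-place votes: D 0, A 150, B 451, C 42.
D is ranked last by the fewest voters, so D wins.

D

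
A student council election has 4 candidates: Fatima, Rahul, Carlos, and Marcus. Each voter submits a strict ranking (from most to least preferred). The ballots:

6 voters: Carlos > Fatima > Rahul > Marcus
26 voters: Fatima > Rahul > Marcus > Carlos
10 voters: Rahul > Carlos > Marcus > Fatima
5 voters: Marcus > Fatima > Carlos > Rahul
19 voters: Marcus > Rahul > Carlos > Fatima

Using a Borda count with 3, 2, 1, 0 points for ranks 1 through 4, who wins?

Fatima: 6·2 + 26·3 + 10·0 + 5·2 + 19·0 = 100
Rahul: 6·1 + 26·2 + 10·3 + 5·0 + 19·2 = 126
Carlos: 6·3 + 26·0 + 10·2 + 5·1 + 19·1 = 62
Marcus: 6·0 + 26·1 + 10·1 + 5·3 + 19·3 = 108
Rahul has the highest Borda score (126).

Rahul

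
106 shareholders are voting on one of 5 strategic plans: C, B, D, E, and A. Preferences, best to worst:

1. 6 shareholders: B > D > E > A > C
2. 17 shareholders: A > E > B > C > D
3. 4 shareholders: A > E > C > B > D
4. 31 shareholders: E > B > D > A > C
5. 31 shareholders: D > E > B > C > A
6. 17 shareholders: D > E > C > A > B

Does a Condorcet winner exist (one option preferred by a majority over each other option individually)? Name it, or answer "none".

Checking pairwise contests:
B beats C 85–21.
E beats B 100–6.
B beats D 58–48.
D beats E 54–52.
B beats A 68–38.
Every option loses at least one head-to-head, so there is no Condorcet winner.

none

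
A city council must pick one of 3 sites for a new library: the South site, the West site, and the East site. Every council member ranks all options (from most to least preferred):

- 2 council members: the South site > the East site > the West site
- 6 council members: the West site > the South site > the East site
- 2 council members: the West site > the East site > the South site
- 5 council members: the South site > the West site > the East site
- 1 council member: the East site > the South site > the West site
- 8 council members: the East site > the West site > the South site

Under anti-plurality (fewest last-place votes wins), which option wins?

the West site

Last-place votes: the South site 10, the West site 3, the East site 11.
the West site is ranked last by the fewest voters, so the West site wins.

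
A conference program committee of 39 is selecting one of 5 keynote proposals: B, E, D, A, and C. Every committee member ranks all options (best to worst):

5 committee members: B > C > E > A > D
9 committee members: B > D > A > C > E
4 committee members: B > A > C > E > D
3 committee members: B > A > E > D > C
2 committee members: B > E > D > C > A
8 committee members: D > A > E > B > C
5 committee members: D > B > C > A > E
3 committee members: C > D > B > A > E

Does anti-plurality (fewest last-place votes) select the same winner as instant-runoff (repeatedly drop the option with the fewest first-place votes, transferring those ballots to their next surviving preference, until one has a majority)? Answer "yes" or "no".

Anti-plurality — last-place votes: B 0, E 17, D 9, A 2, C 11. Winner: B.
Instant-runoff — R1 B 23, E 0, D 13, A 0, C 3 (B winner). Winner: B.
The two methods agree.

yes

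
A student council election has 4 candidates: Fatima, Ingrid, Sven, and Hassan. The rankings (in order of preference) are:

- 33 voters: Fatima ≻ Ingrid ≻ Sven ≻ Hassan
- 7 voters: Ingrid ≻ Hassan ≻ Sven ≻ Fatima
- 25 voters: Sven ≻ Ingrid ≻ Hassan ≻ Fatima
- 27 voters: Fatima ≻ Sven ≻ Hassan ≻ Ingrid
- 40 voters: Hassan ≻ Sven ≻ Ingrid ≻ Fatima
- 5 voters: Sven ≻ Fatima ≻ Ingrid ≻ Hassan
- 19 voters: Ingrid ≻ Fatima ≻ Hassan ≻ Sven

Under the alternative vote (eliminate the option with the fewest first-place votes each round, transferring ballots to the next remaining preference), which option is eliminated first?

Round 1: Fatima 60, Ingrid 26, Sven 30, Hassan 40. Eliminate Ingrid.

Ingrid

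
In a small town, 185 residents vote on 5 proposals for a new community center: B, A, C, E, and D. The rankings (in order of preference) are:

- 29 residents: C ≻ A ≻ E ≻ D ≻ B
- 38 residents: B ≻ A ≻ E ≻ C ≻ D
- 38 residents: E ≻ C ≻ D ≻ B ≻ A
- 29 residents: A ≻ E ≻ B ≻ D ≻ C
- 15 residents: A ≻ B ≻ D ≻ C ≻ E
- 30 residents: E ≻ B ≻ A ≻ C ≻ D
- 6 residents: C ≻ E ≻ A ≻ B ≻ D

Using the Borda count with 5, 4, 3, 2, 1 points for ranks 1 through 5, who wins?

B: 29·1 + 38·5 + 38·2 + 29·3 + 15·4 + 30·4 + 6·2 = 574
A: 29·4 + 38·4 + 38·1 + 29·5 + 15·5 + 30·3 + 6·3 = 634
C: 29·5 + 38·2 + 38·4 + 29·1 + 15·2 + 30·2 + 6·5 = 522
E: 29·3 + 38·3 + 38·5 + 29·4 + 15·1 + 30·5 + 6·4 = 696
D: 29·2 + 38·1 + 38·3 + 29·2 + 15·3 + 30·1 + 6·1 = 349
E has the highest Borda score (696).

E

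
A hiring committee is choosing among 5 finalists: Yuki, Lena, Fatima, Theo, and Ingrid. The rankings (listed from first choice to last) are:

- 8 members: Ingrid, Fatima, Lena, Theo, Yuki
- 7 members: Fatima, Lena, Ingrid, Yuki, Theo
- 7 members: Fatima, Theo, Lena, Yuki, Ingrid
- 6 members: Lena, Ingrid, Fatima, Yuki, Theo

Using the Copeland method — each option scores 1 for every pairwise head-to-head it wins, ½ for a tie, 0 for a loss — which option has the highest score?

Fatima

Yuki: loses to Lena, Fatima, Theo, and Ingrid → score 0.
Lena: beats Yuki, Theo, and Ingrid; loses to Fatima → score 3.
Fatima: beats Yuki, Lena, and Theo; ties Ingrid → score 3.5.
Theo: beats Yuki; loses to Lena, Fatima, and Ingrid → score 1.
Ingrid: beats Yuki and Theo; ties Fatima; loses to Lena → score 2.5.
Fatima has the best pairwise record.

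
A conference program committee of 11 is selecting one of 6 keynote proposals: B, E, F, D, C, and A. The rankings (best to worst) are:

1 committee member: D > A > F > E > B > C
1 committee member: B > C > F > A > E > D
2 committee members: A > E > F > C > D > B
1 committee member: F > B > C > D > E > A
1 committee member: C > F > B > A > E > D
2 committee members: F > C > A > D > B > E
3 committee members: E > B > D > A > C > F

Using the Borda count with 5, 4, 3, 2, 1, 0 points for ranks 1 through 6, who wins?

F

B: 1·1 + 1·5 + 2·0 + 1·4 + 1·3 + 2·1 + 3·4 = 27
E: 1·2 + 1·1 + 2·4 + 1·1 + 1·1 + 2·0 + 3·5 = 28
F: 1·3 + 1·3 + 2·3 + 1·5 + 1·4 + 2·5 + 3·0 = 31
D: 1·5 + 1·0 + 2·1 + 1·2 + 1·0 + 2·2 + 3·3 = 22
C: 1·0 + 1·4 + 2·2 + 1·3 + 1·5 + 2·4 + 3·1 = 27
A: 1·4 + 1·2 + 2·5 + 1·0 + 1·2 + 2·3 + 3·2 = 30
F has the highest Borda score (31).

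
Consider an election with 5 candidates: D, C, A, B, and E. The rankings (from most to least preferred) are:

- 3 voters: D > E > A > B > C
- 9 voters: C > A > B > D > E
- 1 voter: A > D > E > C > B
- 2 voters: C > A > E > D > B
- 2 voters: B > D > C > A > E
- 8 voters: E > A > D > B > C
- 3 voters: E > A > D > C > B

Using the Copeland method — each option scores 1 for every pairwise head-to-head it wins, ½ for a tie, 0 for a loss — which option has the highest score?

D: beats C, B, and E; loses to A → score 3.
C: beats B; loses to D, A, and E → score 1.
A: beats D, C, and B; ties E → score 3.5.
B: loses to D, C, A, and E → score 0.
E: beats C and B; ties A; loses to D → score 2.5.
A has the best pairwise record.

A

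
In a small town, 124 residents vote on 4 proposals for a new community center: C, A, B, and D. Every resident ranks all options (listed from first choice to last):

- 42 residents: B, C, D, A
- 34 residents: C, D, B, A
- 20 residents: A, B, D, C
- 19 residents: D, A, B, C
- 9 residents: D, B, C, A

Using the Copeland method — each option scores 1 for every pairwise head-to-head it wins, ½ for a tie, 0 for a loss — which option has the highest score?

C: beats A and D; loses to B → score 2.
A: loses to C, B, and D → score 0.
B: beats C and A; ties D → score 2.5.
D: beats A; ties B; loses to C → score 1.5.
B has the best pairwise record.

B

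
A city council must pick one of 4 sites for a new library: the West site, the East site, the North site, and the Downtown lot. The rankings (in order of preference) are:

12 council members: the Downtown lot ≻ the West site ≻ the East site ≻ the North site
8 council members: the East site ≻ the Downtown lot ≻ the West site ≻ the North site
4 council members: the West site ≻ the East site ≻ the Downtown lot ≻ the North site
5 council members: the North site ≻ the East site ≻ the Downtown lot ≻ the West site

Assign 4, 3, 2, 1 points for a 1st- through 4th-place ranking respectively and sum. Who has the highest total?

the Downtown lot

the West site: 12·3 + 8·2 + 4·4 + 5·1 = 73
the East site: 12·2 + 8·4 + 4·3 + 5·3 = 83
the North site: 12·1 + 8·1 + 4·1 + 5·4 = 44
the Downtown lot: 12·4 + 8·3 + 4·2 + 5·2 = 90
the Downtown lot has the highest Borda score (90).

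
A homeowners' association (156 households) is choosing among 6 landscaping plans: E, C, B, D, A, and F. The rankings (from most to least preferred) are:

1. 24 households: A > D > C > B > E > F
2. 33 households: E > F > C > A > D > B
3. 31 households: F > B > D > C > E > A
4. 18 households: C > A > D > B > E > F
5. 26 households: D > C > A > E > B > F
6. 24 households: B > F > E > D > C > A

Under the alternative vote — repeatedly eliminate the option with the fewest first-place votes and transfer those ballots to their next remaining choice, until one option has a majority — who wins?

Round 1: E 33, C 18, B 24, D 26, A 24, F 31. Eliminate C.
Round 2: E 33, B 24, D 26, A 42, F 31. Eliminate B.
Round 3: E 33, D 26, A 42, F 55. Eliminate D.
Round 4: E 33, A 68, F 55. Eliminate E.
Round 5: A 68, F 88. F has a majority.

F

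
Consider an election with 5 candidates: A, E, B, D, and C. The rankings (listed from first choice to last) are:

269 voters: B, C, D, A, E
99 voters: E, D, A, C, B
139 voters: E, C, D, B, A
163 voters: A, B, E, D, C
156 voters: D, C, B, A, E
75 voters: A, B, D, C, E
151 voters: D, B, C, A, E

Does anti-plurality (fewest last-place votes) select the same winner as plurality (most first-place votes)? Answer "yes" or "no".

yes

Anti-plurality — last-place votes: A 139, E 651, B 99, D 0, C 163. Winner: D.
Plurality — first-place votes: A 238, E 238, B 269, D 307, C 0. Winner: D.
The two methods agree.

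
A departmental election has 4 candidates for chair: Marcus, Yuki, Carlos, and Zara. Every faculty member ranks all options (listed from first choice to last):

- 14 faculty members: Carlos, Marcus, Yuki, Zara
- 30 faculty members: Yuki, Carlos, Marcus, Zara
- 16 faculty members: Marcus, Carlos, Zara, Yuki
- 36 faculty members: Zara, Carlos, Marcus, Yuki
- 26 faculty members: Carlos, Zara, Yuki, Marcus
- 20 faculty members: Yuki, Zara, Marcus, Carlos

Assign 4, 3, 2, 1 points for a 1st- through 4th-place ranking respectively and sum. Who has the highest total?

Carlos

Marcus: 14·3 + 30·2 + 16·4 + 36·2 + 26·1 + 20·2 = 304
Yuki: 14·2 + 30·4 + 16·1 + 36·1 + 26·2 + 20·4 = 332
Carlos: 14·4 + 30·3 + 16·3 + 36·3 + 26·4 + 20·1 = 426
Zara: 14·1 + 30·1 + 16·2 + 36·4 + 26·3 + 20·3 = 358
Carlos has the highest Borda score (426).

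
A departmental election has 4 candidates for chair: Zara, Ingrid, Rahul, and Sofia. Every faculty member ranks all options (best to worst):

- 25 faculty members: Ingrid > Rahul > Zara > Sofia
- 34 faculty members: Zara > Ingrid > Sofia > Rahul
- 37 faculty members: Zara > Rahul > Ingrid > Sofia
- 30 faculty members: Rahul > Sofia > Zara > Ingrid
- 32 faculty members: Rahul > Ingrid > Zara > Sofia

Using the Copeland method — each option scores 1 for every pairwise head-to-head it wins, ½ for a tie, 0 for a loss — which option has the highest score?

Rahul

Zara: beats Ingrid and Sofia; loses to Rahul → score 2.
Ingrid: beats Sofia; loses to Zara and Rahul → score 1.
Rahul: beats Zara, Ingrid, and Sofia → score 3.
Sofia: loses to Zara, Ingrid, and Rahul → score 0.
Rahul has the best pairwise record.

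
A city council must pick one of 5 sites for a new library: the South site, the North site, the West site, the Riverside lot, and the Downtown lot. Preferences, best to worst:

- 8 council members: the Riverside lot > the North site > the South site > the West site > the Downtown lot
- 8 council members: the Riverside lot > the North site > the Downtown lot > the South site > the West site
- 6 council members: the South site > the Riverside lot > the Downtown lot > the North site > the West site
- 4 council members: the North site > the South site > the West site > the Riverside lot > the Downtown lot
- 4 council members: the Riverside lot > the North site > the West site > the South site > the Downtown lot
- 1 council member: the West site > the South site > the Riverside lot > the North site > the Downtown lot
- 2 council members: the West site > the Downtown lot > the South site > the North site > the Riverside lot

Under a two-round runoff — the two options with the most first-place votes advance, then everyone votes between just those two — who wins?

Round 1 first-place votes: the South site 6, the North site 4, the West site 3, the Riverside lot 20, the Downtown lot 0.
the Riverside lot and the South site advance.
Runoff: the Riverside lot is preferred to the South site by 20 voters; the South site by 13.
the Riverside lot wins the runoff.

the Riverside lot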